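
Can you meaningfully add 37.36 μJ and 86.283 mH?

No

In SI base units:
  37.36 μJ:  J = N·m = kg·m²·s⁻²
  86.283 mH:  H = V·s·A⁻¹ = kg·m²·s⁻²·A⁻²
kg·m²·s⁻² ≠ kg·m²·s⁻²·A⁻², so they cannot be added.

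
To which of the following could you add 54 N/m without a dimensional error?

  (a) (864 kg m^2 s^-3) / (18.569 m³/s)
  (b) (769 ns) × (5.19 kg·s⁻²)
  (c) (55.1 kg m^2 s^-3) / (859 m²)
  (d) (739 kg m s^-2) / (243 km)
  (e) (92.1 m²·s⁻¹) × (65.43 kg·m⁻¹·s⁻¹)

(d)

Reference: N·m⁻¹ = kg·m·s⁻²·m⁻¹ = kg·s⁻².
Each option:
  (a) [kg·m²·s⁻³] / [m³·s⁻¹] = kg·m⁻¹·s⁻²
  (b) [s] · [kg·s⁻²] = kg·s⁻¹
  (c) [kg·m²·s⁻³] / [m²] = kg·s⁻³
  (d) [kg·m·s⁻²] / [m] = kg·s⁻²  ← same
  (e) [m²·s⁻¹] · [kg·m⁻¹·s⁻¹] = kg·m·s⁻²
Only (d) matches kg·s⁻².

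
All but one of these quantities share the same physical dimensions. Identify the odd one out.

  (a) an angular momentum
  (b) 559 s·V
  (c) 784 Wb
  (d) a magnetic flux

(a)

Work out the base dimensions of each:
  (a) [angular momentum] = kg·m²·s⁻¹
  (b) V·s = J·C⁻¹·s = kg·m²·s⁻²·A⁻¹
  (c) Wb = V·s = kg·m²·s⁻²·A⁻¹
  (d) [magnetic flux] = kg·m²·s⁻²·A⁻¹
All reduce to kg·m²·s⁻²·A⁻¹ except (a), which is kg·m²·s⁻¹.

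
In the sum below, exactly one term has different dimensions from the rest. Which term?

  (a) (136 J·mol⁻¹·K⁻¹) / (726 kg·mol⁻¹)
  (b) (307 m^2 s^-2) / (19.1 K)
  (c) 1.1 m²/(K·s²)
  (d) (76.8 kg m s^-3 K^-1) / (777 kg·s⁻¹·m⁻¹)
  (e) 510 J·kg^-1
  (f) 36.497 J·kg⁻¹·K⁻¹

(e)

In SI base units:
  (a) [kg·m²·s⁻²·K⁻¹·mol⁻¹] / [kg·mol⁻¹] = m²·s⁻²·K⁻¹
  (b) [m²·s⁻²] / [K] = m²·s⁻²·K⁻¹
  (c) m²·s⁻²·K⁻¹
  (d) [kg·m·s⁻³·K⁻¹] / [kg·m⁻¹·s⁻¹] = m²·s⁻²·K⁻¹
  (e) J·kg⁻¹ = N·m·kg⁻¹ = m²·s⁻²
  (f) J·kg⁻¹·K⁻¹ = N·m·kg⁻¹·K⁻¹ = m²·s⁻²·K⁻¹
All reduce to m²·s⁻²·K⁻¹ except (e), which is m²·s⁻².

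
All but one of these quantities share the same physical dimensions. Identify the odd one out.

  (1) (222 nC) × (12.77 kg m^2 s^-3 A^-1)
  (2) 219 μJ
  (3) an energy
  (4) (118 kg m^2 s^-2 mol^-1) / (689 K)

(4)

Expand each in SI base units:
  (1) [s·A] · [kg·m²·s⁻³·A⁻¹] = kg·m²·s⁻²
  (2) J = N·m = kg·m²·s⁻²
  (3) [energy] = kg·m²·s⁻²
  (4) [kg·m²·s⁻²·mol⁻¹] / [K] = kg·m²·s⁻²·K⁻¹·mol⁻¹
All reduce to kg·m²·s⁻² except (4), which is kg·m²·s⁻²·K⁻¹·mol⁻¹.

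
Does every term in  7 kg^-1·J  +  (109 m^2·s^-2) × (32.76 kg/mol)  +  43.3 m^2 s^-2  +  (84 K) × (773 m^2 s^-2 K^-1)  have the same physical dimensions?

No

Expand each in SI base units:
  7 kg^-1·J:  J·kg⁻¹ = N·m·kg⁻¹ = m²·s⁻²
  (109 m^2·s^-2) × (32.76 kg/mol):  [m²·s⁻²] · [kg·mol⁻¹] = kg·m²·s⁻²·mol⁻¹
  43.3 m^2 s^-2:  m²·s⁻²
  (84 K) × (773 m^2 s^-2 K^-1):  [K] · [m²·s⁻²·K⁻¹] = m²·s⁻²
The terms do not share a single dimension (kg·m²·s⁻²·mol⁻¹ vs m²·s⁻²).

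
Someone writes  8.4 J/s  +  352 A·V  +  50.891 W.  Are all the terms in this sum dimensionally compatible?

Yes

Expand each in SI base units:
  8.4 J/s:  J·s⁻¹ = N·m·s⁻¹ = kg·m²·s⁻³
  352 A·V:  V·A = J·C⁻¹·A = kg·m²·s⁻³
  50.891 W:  W = J·s⁻¹ = kg·m²·s⁻³
Every term reduces to kg·m²·s⁻³.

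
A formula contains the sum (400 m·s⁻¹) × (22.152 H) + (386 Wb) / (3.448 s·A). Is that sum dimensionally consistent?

Reduce each to base SI dimensions:
  (400 m·s⁻¹) × (22.152 H):  [m·s⁻¹] · [kg·m²·s⁻²·A⁻²] = kg·m³·s⁻³·A⁻²
  (386 Wb) / (3.448 s·A):  [kg·m²·s⁻²·A⁻¹] / [s·A] = kg·m²·s⁻³·A⁻²
kg·m³·s⁻³·A⁻² ≠ kg·m²·s⁻³·A⁻², so they cannot be added.

No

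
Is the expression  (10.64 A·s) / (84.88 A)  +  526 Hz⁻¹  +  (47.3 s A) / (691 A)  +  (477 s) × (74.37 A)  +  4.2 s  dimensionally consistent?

No

Dimensions:
  (10.64 A·s) / (84.88 A):  [s·A] / [A] = s
  526 Hz⁻¹:  Hz⁻¹ = (s⁻¹)⁻¹ = s
  (47.3 s A) / (691 A):  [s·A] / [A] = s
  (477 s) × (74.37 A):  [s] · [A] = s·A
  4.2 s:  s
The terms do not share a single dimension (s vs s·A).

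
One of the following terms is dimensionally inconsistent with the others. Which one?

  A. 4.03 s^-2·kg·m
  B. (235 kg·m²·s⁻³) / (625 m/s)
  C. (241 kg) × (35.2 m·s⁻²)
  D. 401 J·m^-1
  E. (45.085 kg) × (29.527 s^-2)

Reduce each to base SI dimensions:
  A. kg·m·s⁻²
  B. [kg·m²·s⁻³] / [m·s⁻¹] = kg·m·s⁻²
  C. [kg] · [m·s⁻²] = kg·m·s⁻²
  D. J·m⁻¹ = N·m·m⁻¹ = kg·m·s⁻²
  E. [kg] · [s⁻²] = kg·s⁻²
All reduce to kg·m·s⁻² except E., which is kg·s⁻².

E.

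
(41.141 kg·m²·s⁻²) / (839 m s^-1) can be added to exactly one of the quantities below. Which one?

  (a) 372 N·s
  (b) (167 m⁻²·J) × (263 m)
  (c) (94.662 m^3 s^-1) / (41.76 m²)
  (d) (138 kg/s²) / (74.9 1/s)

(a)

Reference: [kg·m²·s⁻²] / [m·s⁻¹] = kg·m·s⁻¹.
Each option:
  (a) N·s = kg·m·s⁻²·s = kg·m·s⁻¹  ← same
  (b) [kg·s⁻²] · [m] = kg·m·s⁻²
  (c) [m³·s⁻¹] / [m²] = m·s⁻¹
  (d) [kg·s⁻²] / [s⁻¹] = kg·s⁻¹
Only (a) matches kg·m·s⁻¹.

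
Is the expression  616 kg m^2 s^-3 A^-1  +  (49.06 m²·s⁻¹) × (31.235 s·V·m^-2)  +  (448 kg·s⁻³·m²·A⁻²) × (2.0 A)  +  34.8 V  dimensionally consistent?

Dimensions:
  616 kg m^2 s^-3 A^-1:  kg·m²·s⁻³·A⁻¹
  (49.06 m²·s⁻¹) × (31.235 s·V·m^-2):  [m²·s⁻¹] · [kg·s⁻²·A⁻¹] = kg·m²·s⁻³·A⁻¹
  (448 kg·s⁻³·m²·A⁻²) × (2.0 A):  [kg·m²·s⁻³·A⁻²] · [A] = kg·m²·s⁻³·A⁻¹
  34.8 V:  V = J·C⁻¹ = kg·m²·s⁻³·A⁻¹
Every term reduces to kg·m²·s⁻³·A⁻¹.

Yes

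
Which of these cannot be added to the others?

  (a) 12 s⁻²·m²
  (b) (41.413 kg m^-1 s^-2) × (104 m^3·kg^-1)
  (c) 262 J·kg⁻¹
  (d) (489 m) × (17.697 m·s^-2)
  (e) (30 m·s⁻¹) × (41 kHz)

(e)

Reduce each to base SI dimensions:
  (a) m²·s⁻²
  (b) [kg·m⁻¹·s⁻²] · [kg⁻¹·m³] = m²·s⁻²
  (c) J·kg⁻¹ = N·m·kg⁻¹ = m²·s⁻²
  (d) [m] · [m·s⁻²] = m²·s⁻²
  (e) [m·s⁻¹] · [s⁻¹] = m·s⁻²
All reduce to m²·s⁻² except (e), which is m·s⁻².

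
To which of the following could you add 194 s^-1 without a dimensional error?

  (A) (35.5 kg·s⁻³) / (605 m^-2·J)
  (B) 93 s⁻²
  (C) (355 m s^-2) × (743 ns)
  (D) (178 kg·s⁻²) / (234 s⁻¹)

Reference: s⁻¹.
Each option:
  (A) [kg·s⁻³] / [kg·s⁻²] = s⁻¹  ← same
  (B) s⁻²
  (C) [m·s⁻²] · [s] = m·s⁻¹
  (D) [kg·s⁻²] / [s⁻¹] = kg·s⁻¹
Only (A) matches s⁻¹.

(A)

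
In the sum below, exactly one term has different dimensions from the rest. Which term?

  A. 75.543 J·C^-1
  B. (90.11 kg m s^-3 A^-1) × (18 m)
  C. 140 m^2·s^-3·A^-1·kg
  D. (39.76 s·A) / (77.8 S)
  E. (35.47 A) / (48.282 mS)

D.

Reduce each to base SI dimensions:
  A. J·C⁻¹ = N·m·(s·A)⁻¹ = kg·m²·s⁻³·A⁻¹
  B. [kg·m·s⁻³·A⁻¹] · [m] = kg·m²·s⁻³·A⁻¹
  C. kg·m²·s⁻³·A⁻¹
  D. [s·A] / [kg⁻¹·m⁻²·s³·A²] = kg·m²·s⁻²·A⁻¹
  E. [A] / [kg⁻¹·m⁻²·s³·A²] = kg·m²·s⁻³·A⁻¹
All reduce to kg·m²·s⁻³·A⁻¹ except D., which is kg·m²·s⁻²·A⁻¹.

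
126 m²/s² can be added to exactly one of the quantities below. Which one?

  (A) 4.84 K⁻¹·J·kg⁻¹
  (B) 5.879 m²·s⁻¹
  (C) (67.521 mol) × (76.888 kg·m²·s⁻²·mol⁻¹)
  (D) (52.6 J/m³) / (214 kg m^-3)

(D)

Reference: m²·s⁻².
Each option:
  (A) J·kg⁻¹·K⁻¹ = N·m·kg⁻¹·K⁻¹ = m²·s⁻²·K⁻¹
  (B) m²·s⁻¹
  (C) [mol] · [kg·m²·s⁻²·mol⁻¹] = kg·m²·s⁻²
  (D) [kg·m⁻¹·s⁻²] / [kg·m⁻³] = m²·s⁻²  ← same
Only (D) matches m²·s⁻².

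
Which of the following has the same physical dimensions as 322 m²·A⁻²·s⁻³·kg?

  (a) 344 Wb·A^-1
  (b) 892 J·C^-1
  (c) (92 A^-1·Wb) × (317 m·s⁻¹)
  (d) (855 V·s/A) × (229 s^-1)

(d)

Reference: kg·m²·s⁻³·A⁻².
Each option:
  (a) Wb·A⁻¹ = V·s·A⁻¹ = kg·m²·s⁻²·A⁻²
  (b) J·C⁻¹ = N·m·(s·A)⁻¹ = kg·m²·s⁻³·A⁻¹
  (c) [kg·m²·s⁻²·A⁻²] · [m·s⁻¹] = kg·m³·s⁻³·A⁻²
  (d) [kg·m²·s⁻²·A⁻²] · [s⁻¹] = kg·m²·s⁻³·A⁻²  ← same
Only (d) matches kg·m²·s⁻³·A⁻².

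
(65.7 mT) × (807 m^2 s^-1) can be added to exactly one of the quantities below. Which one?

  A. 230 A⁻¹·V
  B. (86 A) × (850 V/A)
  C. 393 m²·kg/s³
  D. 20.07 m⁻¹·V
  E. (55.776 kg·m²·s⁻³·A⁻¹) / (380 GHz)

Reference: [kg·s⁻²·A⁻¹] · [m²·s⁻¹] = kg·m²·s⁻³·A⁻¹.
Each option:
  A. V·A⁻¹ = J·C⁻¹·A⁻¹ = kg·m²·s⁻³·A⁻²
  B. [A] · [kg·m²·s⁻³·A⁻²] = kg·m²·s⁻³·A⁻¹  ← same
  C. kg·m²·s⁻³
  D. V·m⁻¹ = J·C⁻¹·m⁻¹ = kg·m·s⁻³·A⁻¹
  E. [kg·m²·s⁻³·A⁻¹] / [s⁻¹] = kg·m²·s⁻²·A⁻¹
Only B. matches kg·m²·s⁻³·A⁻¹.

B.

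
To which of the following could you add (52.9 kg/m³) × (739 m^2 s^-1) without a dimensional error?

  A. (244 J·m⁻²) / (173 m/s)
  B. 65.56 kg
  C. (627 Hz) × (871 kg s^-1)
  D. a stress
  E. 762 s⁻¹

Reference: [kg·m⁻³] · [m²·s⁻¹] = kg·m⁻¹·s⁻¹.
Each option:
  A. [kg·s⁻²] / [m·s⁻¹] = kg·m⁻¹·s⁻¹  ← same
  B. kg
  C. [s⁻¹] · [kg·s⁻¹] = kg·s⁻²
  D. [stress] = kg·m⁻¹·s⁻²
  E. s⁻¹
Only A. matches kg·m⁻¹·s⁻¹.

A.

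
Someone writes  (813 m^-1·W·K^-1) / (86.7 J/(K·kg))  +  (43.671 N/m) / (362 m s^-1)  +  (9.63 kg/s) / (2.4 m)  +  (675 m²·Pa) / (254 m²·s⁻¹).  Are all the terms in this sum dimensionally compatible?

In SI base units:
  (813 m^-1·W·K^-1) / (86.7 J/(K·kg)):  [kg·m·s⁻³·K⁻¹] / [m²·s⁻²·K⁻¹] = kg·m⁻¹·s⁻¹
  (43.671 N/m) / (362 m s^-1):  [kg·s⁻²] / [m·s⁻¹] = kg·m⁻¹·s⁻¹
  (9.63 kg/s) / (2.4 m):  [kg·s⁻¹] / [m] = kg·m⁻¹·s⁻¹
  (675 m²·Pa) / (254 m²·s⁻¹):  [kg·m·s⁻²] / [m²·s⁻¹] = kg·m⁻¹·s⁻¹
Every term reduces to kg·m⁻¹·s⁻¹.

Yes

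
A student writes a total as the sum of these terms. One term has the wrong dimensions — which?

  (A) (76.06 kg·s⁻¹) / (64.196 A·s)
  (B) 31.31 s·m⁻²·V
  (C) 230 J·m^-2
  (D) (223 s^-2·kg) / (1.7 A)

In SI base units:
  (A) [kg·s⁻¹] / [s·A] = kg·s⁻²·A⁻¹
  (B) V·s·m⁻² = J·C⁻¹·s·m⁻² = kg·s⁻²·A⁻¹
  (C) J·m⁻² = N·m·m⁻² = kg·s⁻²
  (D) [kg·s⁻²] / [A] = kg·s⁻²·A⁻¹
All reduce to kg·s⁻²·A⁻¹ except (C), which is kg·s⁻².

(C)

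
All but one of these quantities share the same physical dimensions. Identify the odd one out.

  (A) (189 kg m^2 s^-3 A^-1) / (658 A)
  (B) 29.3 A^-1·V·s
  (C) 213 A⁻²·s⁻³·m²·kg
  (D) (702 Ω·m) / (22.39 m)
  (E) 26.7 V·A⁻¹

(B)

In SI base units:
  (A) [kg·m²·s⁻³·A⁻¹] / [A] = kg·m²·s⁻³·A⁻²
  (B) V·s·A⁻¹ = J·C⁻¹·s·A⁻¹ = kg·m²·s⁻²·A⁻²
  (C) kg·m²·s⁻³·A⁻²
  (D) [kg·m³·s⁻³·A⁻²] / [m] = kg·m²·s⁻³·A⁻²
  (E) V·A⁻¹ = J·C⁻¹·A⁻¹ = kg·m²·s⁻³·A⁻²
All reduce to kg·m²·s⁻³·A⁻² except (B), which is kg·m²·s⁻²·A⁻².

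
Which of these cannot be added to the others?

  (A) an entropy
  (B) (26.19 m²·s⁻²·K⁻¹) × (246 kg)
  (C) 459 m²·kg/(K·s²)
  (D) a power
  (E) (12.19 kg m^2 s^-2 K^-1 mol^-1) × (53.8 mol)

(D)

Work out the base dimensions of each:
  (A) [entropy] = kg·m²·s⁻²·K⁻¹
  (B) [m²·s⁻²·K⁻¹] · [kg] = kg·m²·s⁻²·K⁻¹
  (C) kg·m²·s⁻²·K⁻¹
  (D) [power] = kg·m²·s⁻³
  (E) [kg·m²·s⁻²·K⁻¹·mol⁻¹] · [mol] = kg·m²·s⁻²·K⁻¹
All reduce to kg·m²·s⁻²·K⁻¹ except (D), which is kg·m²·s⁻³.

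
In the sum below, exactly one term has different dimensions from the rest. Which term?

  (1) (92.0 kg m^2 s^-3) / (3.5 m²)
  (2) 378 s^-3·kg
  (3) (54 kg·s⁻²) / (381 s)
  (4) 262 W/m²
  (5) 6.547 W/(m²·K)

(5)

Reduce each to base SI dimensions:
  (1) [kg·m²·s⁻³] / [m²] = kg·s⁻³
  (2) kg·s⁻³
  (3) [kg·s⁻²] / [s] = kg·s⁻³
  (4) W·m⁻² = J·s⁻¹·m⁻² = kg·s⁻³
  (5) W·m⁻²·K⁻¹ = J·s⁻¹·m⁻²·K⁻¹ = kg·s⁻³·K⁻¹
All reduce to kg·s⁻³ except (5), which is kg·s⁻³·K⁻¹.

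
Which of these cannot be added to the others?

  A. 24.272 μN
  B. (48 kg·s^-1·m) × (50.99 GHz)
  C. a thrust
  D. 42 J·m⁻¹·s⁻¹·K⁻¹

D.

Dimensions:
  A. N = kg·m·s⁻²
  B. [kg·m·s⁻¹] · [s⁻¹] = kg·m·s⁻²
  C. [thrust] = kg·m·s⁻²
  D. J·s⁻¹·m⁻¹·K⁻¹ = N·m·s⁻¹·m⁻¹·K⁻¹ = kg·m·s⁻³·K⁻¹
All reduce to kg·m·s⁻² except D., which is kg·m·s⁻³·K⁻¹.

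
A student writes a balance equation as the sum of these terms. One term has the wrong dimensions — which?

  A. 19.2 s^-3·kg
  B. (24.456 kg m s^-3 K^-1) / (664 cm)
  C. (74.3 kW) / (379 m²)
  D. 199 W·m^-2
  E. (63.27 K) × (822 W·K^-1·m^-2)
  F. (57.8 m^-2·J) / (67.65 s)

Work out the base dimensions of each:
  A. kg·s⁻³
  B. [kg·m·s⁻³·K⁻¹] / [m] = kg·s⁻³·K⁻¹
  C. [kg·m²·s⁻³] / [m²] = kg·s⁻³
  D. W·m⁻² = J·s⁻¹·m⁻² = kg·s⁻³
  E. [K] · [kg·s⁻³·K⁻¹] = kg·s⁻³
  F. [kg·s⁻²] / [s] = kg·s⁻³
All reduce to kg·s⁻³ except B., which is kg·s⁻³·K⁻¹.

B.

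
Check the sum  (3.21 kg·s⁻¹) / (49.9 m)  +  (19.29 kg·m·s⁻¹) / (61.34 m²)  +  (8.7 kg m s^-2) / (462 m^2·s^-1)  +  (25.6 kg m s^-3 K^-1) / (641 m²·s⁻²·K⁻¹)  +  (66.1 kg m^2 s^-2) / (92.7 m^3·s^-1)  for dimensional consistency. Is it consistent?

Expand each in SI base units:
  (3.21 kg·s⁻¹) / (49.9 m):  [kg·s⁻¹] / [m] = kg·m⁻¹·s⁻¹
  (19.29 kg·m·s⁻¹) / (61.34 m²):  [kg·m·s⁻¹] / [m²] = kg·m⁻¹·s⁻¹
  (8.7 kg m s^-2) / (462 m^2·s^-1):  [kg·m·s⁻²] / [m²·s⁻¹] = kg·m⁻¹·s⁻¹
  (25.6 kg m s^-3 K^-1) / (641 m²·s⁻²·K⁻¹):  [kg·m·s⁻³·K⁻¹] / [m²·s⁻²·K⁻¹] = kg·m⁻¹·s⁻¹
  (66.1 kg m^2 s^-2) / (92.7 m^3·s^-1):  [kg·m²·s⁻²] / [m³·s⁻¹] = kg·m⁻¹·s⁻¹
Every term reduces to kg·m⁻¹·s⁻¹.

Yes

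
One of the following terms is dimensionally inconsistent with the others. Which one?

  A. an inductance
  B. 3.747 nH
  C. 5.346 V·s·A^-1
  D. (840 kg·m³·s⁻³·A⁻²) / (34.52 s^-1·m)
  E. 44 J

E.

Reduce each to base SI dimensions:
  A. [inductance] = kg·m²·s⁻²·A⁻²
  B. H = V·s·A⁻¹ = kg·m²·s⁻²·A⁻²
  C. V·s·A⁻¹ = J·C⁻¹·s·A⁻¹ = kg·m²·s⁻²·A⁻²
  D. [kg·m³·s⁻³·A⁻²] / [m·s⁻¹] = kg·m²·s⁻²·A⁻²
  E. J = N·m = kg·m²·s⁻²
All reduce to kg·m²·s⁻²·A⁻² except E., which is kg·m²·s⁻².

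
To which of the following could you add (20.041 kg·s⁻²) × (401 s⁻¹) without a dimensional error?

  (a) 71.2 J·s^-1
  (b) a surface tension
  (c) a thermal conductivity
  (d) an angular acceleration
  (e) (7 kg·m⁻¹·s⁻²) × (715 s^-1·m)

(e)

Reference: [kg·s⁻²] · [s⁻¹] = kg·s⁻³.
Each option:
  (a) J·s⁻¹ = N·m·s⁻¹ = kg·m²·s⁻³
  (b) [surface tension] = kg·s⁻²
  (c) [thermal conductivity] = kg·m·s⁻³·K⁻¹
  (d) [angular acceleration] = s⁻²
  (e) [kg·m⁻¹·s⁻²] · [m·s⁻¹] = kg·s⁻³  ← same
Only (e) matches kg·s⁻³.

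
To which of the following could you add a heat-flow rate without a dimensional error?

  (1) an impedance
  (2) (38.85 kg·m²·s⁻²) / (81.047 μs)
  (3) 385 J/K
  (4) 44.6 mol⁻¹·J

Reference: [heat-flow rate] = kg·m²·s⁻³.
Each option:
  (1) [impedance] = kg·m²·s⁻³·A⁻²
  (2) [kg·m²·s⁻²] / [s] = kg·m²·s⁻³  ← same
  (3) J·K⁻¹ = N·m·K⁻¹ = kg·m²·s⁻²·K⁻¹
  (4) J·mol⁻¹ = N·m·mol⁻¹ = kg·m²·s⁻²·mol⁻¹
Only (2) matches kg·m²·s⁻³.

(2)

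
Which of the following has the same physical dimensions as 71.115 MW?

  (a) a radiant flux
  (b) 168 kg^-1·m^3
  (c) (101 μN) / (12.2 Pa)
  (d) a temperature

Reference: W = J·s⁻¹ = kg·m²·s⁻³.
Each option:
  (a) [radiant flux] = kg·m²·s⁻³  ← same
  (b) m³·kg⁻¹ = kg⁻¹·m³
  (c) [kg·m·s⁻²] / [kg·m⁻¹·s⁻²] = m²
  (d) [temperature] = K
Only (a) matches kg·m²·s⁻³.

(a)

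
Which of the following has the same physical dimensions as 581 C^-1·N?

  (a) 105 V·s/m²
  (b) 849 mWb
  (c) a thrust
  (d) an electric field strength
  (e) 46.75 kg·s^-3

Reference: N·C⁻¹ = kg·m·s⁻²·(s·A)⁻¹ = kg·m·s⁻³·A⁻¹.
Each option:
  (a) V·s·m⁻² = J·C⁻¹·s·m⁻² = kg·s⁻²·A⁻¹
  (b) Wb = V·s = kg·m²·s⁻²·A⁻¹
  (c) [thrust] = kg·m·s⁻²
  (d) [electric field strength] = kg·m·s⁻³·A⁻¹  ← same
  (e) kg·s⁻³
Only (d) matches kg·m·s⁻³·A⁻¹.

(d)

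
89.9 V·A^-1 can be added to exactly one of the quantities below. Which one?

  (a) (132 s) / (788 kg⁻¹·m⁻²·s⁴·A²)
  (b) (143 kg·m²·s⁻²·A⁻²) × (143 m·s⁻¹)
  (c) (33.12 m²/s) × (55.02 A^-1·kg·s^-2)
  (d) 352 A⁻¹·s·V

(a)

Reference: V·A⁻¹ = J·C⁻¹·A⁻¹ = kg·m²·s⁻³·A⁻².
Each option:
  (a) [s] / [kg⁻¹·m⁻²·s⁴·A²] = kg·m²·s⁻³·A⁻²  ← same
  (b) [kg·m²·s⁻²·A⁻²] · [m·s⁻¹] = kg·m³·s⁻³·A⁻²
  (c) [m²·s⁻¹] · [kg·s⁻²·A⁻¹] = kg·m²·s⁻³·A⁻¹
  (d) V·s·A⁻¹ = J·C⁻¹·s·A⁻¹ = kg·m²·s⁻²·A⁻²
Only (a) matches kg·m²·s⁻³·A⁻².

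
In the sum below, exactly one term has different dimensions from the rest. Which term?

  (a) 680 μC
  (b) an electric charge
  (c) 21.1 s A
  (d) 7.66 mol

Reduce each to base SI dimensions:
  (a) C = s·A
  (b) [electric charge] = s·A
  (c) s·A
  (d) mol
All reduce to s·A except (d), which is mol.

(d)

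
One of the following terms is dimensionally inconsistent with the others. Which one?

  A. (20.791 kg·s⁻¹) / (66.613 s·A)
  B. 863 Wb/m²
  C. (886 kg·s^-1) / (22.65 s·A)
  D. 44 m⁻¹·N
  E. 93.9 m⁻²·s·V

Expand each in SI base units:
  A. [kg·s⁻¹] / [s·A] = kg·s⁻²·A⁻¹
  B. Wb·m⁻² = V·s·m⁻² = kg·s⁻²·A⁻¹
  C. [kg·s⁻¹] / [s·A] = kg·s⁻²·A⁻¹
  D. N·m⁻¹ = kg·m·s⁻²·m⁻¹ = kg·s⁻²
  E. V·s·m⁻² = J·C⁻¹·s·m⁻² = kg·s⁻²·A⁻¹
All reduce to kg·s⁻²·A⁻¹ except D., which is kg·s⁻².

D.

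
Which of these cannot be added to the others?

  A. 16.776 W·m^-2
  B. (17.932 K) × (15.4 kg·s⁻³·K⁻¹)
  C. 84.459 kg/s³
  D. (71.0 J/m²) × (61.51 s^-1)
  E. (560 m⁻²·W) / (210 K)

Expand each in SI base units:
  A. W·m⁻² = J·s⁻¹·m⁻² = kg·s⁻³
  B. [K] · [kg·s⁻³·K⁻¹] = kg·s⁻³
  C. kg·s⁻³
  D. [kg·s⁻²] · [s⁻¹] = kg·s⁻³
  E. [kg·s⁻³] / [K] = kg·s⁻³·K⁻¹
All reduce to kg·s⁻³ except E., which is kg·s⁻³·K⁻¹.

E.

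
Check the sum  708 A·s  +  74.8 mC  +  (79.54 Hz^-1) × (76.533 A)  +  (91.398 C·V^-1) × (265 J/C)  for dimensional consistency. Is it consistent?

Yes

Work out the base dimensions of each:
  708 A·s:  A·s = s·A
  74.8 mC:  C = s·A
  (79.54 Hz^-1) × (76.533 A):  [s] · [A] = s·A
  (91.398 C·V^-1) × (265 J/C):  [kg⁻¹·m⁻²·s⁴·A²] · [kg·m²·s⁻³·A⁻¹] = s·A
Every term reduces to s·A.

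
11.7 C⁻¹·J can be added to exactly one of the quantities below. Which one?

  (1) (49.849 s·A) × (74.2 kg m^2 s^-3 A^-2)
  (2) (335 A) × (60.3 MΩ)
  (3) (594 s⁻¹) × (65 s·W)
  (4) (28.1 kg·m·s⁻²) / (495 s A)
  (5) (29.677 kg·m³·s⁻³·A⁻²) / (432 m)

Reference: J·C⁻¹ = N·m·(s·A)⁻¹ = kg·m²·s⁻³·A⁻¹.
Each option:
  (1) [s·A] · [kg·m²·s⁻³·A⁻²] = kg·m²·s⁻²·A⁻¹
  (2) [A] · [kg·m²·s⁻³·A⁻²] = kg·m²·s⁻³·A⁻¹  ← same
  (3) [s⁻¹] · [kg·m²·s⁻²] = kg·m²·s⁻³
  (4) [kg·m·s⁻²] / [s·A] = kg·m·s⁻³·A⁻¹
  (5) [kg·m³·s⁻³·A⁻²] / [m] = kg·m²·s⁻³·A⁻²
Only (2) matches kg·m²·s⁻³·A⁻¹.

(2)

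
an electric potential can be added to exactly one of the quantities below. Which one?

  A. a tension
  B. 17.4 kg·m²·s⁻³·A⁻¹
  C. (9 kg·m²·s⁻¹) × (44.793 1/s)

Reference: [electric potential] = kg·m²·s⁻³·A⁻¹.
Each option:
  A. [tension] = kg·m·s⁻²
  B. kg·m²·s⁻³·A⁻¹  ← same
  C. [kg·m²·s⁻¹] · [s⁻¹] = kg·m²·s⁻²
Only B. matches kg·m²·s⁻³·A⁻¹.

B.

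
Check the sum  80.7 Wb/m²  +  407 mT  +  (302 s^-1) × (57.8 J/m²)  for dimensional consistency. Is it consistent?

No

Work out the base dimensions of each:
  80.7 Wb/m²:  Wb·m⁻² = V·s·m⁻² = kg·s⁻²·A⁻¹
  407 mT:  T = Wb·m⁻² = kg·s⁻²·A⁻¹
  (302 s^-1) × (57.8 J/m²):  [s⁻¹] · [kg·s⁻²] = kg·s⁻³
The terms do not share a single dimension (kg·s⁻²·A⁻¹ vs kg·s⁻³).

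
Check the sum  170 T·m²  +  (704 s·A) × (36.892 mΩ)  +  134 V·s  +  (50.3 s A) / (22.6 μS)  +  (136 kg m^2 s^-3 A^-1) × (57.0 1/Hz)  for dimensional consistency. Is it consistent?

Yes

Reduce each to base SI dimensions:
  170 T·m²:  T·m² = Wb·m⁻²·m² = kg·m²·s⁻²·A⁻¹
  (704 s·A) × (36.892 mΩ):  [s·A] · [kg·m²·s⁻³·A⁻²] = kg·m²·s⁻²·A⁻¹
  134 V·s:  V·s = J·C⁻¹·s = kg·m²·s⁻²·A⁻¹
  (50.3 s A) / (22.6 μS):  [s·A] / [kg⁻¹·m⁻²·s³·A²] = kg·m²·s⁻²·A⁻¹
  (136 kg m^2 s^-3 A^-1) × (57.0 1/Hz):  [kg·m²·s⁻³·A⁻¹] · [s] = kg·m²·s⁻²·A⁻¹
Every term reduces to kg·m²·s⁻²·A⁻¹.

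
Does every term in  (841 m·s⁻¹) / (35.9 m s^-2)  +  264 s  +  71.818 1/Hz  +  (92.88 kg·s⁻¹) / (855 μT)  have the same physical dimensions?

No

Work out the base dimensions of each:
  (841 m·s⁻¹) / (35.9 m s^-2):  [m·s⁻¹] / [m·s⁻²] = s
  264 s:  s
  71.818 1/Hz:  Hz⁻¹ = (s⁻¹)⁻¹ = s
  (92.88 kg·s⁻¹) / (855 μT):  [kg·s⁻¹] / [kg·s⁻²·A⁻¹] = s·A
The terms do not share a single dimension (s vs s·A).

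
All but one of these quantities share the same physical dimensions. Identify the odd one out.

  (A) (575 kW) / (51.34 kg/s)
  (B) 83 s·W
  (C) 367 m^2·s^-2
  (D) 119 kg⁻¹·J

(B)

Dimensions:
  (A) [kg·m²·s⁻³] / [kg·s⁻¹] = m²·s⁻²
  (B) W·s = J·s⁻¹·s = kg·m²·s⁻²
  (C) m²·s⁻²
  (D) J·kg⁻¹ = N·m·kg⁻¹ = m²·s⁻²
All reduce to m²·s⁻² except (B), which is kg·m²·s⁻².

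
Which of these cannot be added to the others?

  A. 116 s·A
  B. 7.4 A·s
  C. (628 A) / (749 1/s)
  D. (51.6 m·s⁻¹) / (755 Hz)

Expand each in SI base units:
  A. s·A
  B. A·s = s·A
  C. [A] / [s⁻¹] = s·A
  D. [m·s⁻¹] / [s⁻¹] = m
All reduce to s·A except D., which is m.

D.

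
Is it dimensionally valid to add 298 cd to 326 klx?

Work out the base dimensions of each:
  298 cd:  cd
  326 klx:  lx = lm·m⁻² = m⁻²·cd
cd ≠ m⁻²·cd, so they cannot be added.

No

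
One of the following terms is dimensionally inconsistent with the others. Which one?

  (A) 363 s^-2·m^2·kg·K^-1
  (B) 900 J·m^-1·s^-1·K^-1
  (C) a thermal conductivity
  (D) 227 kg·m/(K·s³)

(A)

Expand each in SI base units:
  (A) kg·m²·s⁻²·K⁻¹
  (B) J·s⁻¹·m⁻¹·K⁻¹ = N·m·s⁻¹·m⁻¹·K⁻¹ = kg·m·s⁻³·K⁻¹
  (C) [thermal conductivity] = kg·m·s⁻³·K⁻¹
  (D) kg·m·s⁻³·K⁻¹
All reduce to kg·m·s⁻³·K⁻¹ except (A), which is kg·m²·s⁻²·K⁻¹.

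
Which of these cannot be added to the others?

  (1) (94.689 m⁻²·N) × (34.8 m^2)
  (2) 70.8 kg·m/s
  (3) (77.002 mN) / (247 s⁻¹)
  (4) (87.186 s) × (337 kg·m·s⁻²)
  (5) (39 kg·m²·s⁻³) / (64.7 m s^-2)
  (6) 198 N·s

Expand each in SI base units:
  (1) [kg·m⁻¹·s⁻²] · [m²] = kg·m·s⁻²
  (2) kg·m·s⁻¹
  (3) [kg·m·s⁻²] / [s⁻¹] = kg·m·s⁻¹
  (4) [s] · [kg·m·s⁻²] = kg·m·s⁻¹
  (5) [kg·m²·s⁻³] / [m·s⁻²] = kg·m·s⁻¹
  (6) N·s = kg·m·s⁻²·s = kg·m·s⁻¹
All reduce to kg·m·s⁻¹ except (1), which is kg·m·s⁻².

(1)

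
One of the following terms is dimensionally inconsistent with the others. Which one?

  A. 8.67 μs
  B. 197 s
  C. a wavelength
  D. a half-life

C.

Work out the base dimensions of each:
  A. s
  B. s
  C. [wavelength] = m
  D. [half-life] = s
All reduce to s except C., which is m.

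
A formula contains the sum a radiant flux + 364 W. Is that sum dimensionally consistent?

Expand each in SI base units:
  a radiant flux:  [radiant flux] = kg·m²·s⁻³
  364 W:  W = J·s⁻¹ = kg·m²·s⁻³
Both are kg·m²·s⁻³, so they have the same dimensions and can be added.

Yes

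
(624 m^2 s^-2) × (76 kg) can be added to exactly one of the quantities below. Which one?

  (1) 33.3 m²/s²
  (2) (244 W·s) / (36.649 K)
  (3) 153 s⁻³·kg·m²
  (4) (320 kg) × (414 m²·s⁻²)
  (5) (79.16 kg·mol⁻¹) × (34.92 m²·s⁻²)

Reference: [m²·s⁻²] · [kg] = kg·m²·s⁻².
Each option:
  (1) m²·s⁻²
  (2) [kg·m²·s⁻²] / [K] = kg·m²·s⁻²·K⁻¹
  (3) kg·m²·s⁻³
  (4) [kg] · [m²·s⁻²] = kg·m²·s⁻²  ← same
  (5) [kg·mol⁻¹] · [m²·s⁻²] = kg·m²·s⁻²·mol⁻¹
Only (4) matches kg·m²·s⁻².

(4)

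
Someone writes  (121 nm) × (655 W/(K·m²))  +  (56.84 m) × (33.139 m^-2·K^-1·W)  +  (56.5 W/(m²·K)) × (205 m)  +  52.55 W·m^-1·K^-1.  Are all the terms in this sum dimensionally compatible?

Work out the base dimensions of each:
  (121 nm) × (655 W/(K·m²)):  [m] · [kg·s⁻³·K⁻¹] = kg·m·s⁻³·K⁻¹
  (56.84 m) × (33.139 m^-2·K^-1·W):  [m] · [kg·s⁻³·K⁻¹] = kg·m·s⁻³·K⁻¹
  (56.5 W/(m²·K)) × (205 m):  [kg·s⁻³·K⁻¹] · [m] = kg·m·s⁻³·K⁻¹
  52.55 W·m^-1·K^-1:  W·m⁻¹·K⁻¹ = J·s⁻¹·m⁻¹·K⁻¹ = kg·m·s⁻³·K⁻¹
Every term reduces to kg·m·s⁻³·K⁻¹.

Yes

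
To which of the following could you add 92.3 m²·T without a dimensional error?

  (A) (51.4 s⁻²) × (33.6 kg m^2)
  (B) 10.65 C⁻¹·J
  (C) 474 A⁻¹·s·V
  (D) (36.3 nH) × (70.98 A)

Reference: T·m² = Wb·m⁻²·m² = kg·m²·s⁻²·A⁻¹.
Each option:
  (A) [s⁻²] · [kg·m²] = kg·m²·s⁻²
  (B) J·C⁻¹ = N·m·(s·A)⁻¹ = kg·m²·s⁻³·A⁻¹
  (C) V·s·A⁻¹ = J·C⁻¹·s·A⁻¹ = kg·m²·s⁻²·A⁻²
  (D) [kg·m²·s⁻²·A⁻²] · [A] = kg·m²·s⁻²·A⁻¹  ← same
Only (D) matches kg·m²·s⁻²·A⁻¹.

(D)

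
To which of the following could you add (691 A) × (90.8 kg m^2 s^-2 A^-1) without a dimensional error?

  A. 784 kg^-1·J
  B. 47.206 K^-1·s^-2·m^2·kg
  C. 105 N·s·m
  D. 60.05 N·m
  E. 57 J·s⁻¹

D.

Reference: [A] · [kg·m²·s⁻²·A⁻¹] = kg·m²·s⁻².
Each option:
  A. J·kg⁻¹ = N·m·kg⁻¹ = m²·s⁻²
  B. kg·m²·s⁻²·K⁻¹
  C. N·m·s = kg·m·s⁻²·m·s = kg·m²·s⁻¹
  D. N·m = kg·m·s⁻²·m = kg·m²·s⁻²  ← same
  E. J·s⁻¹ = N·m·s⁻¹ = kg·m²·s⁻³
Only D. matches kg·m²·s⁻².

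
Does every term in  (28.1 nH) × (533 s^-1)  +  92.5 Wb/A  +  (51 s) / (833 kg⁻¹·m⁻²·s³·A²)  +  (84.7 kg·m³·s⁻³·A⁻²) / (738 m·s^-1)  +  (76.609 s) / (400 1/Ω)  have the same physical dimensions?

No

Reduce each to base SI dimensions:
  (28.1 nH) × (533 s^-1):  [kg·m²·s⁻²·A⁻²] · [s⁻¹] = kg·m²·s⁻³·A⁻²
  92.5 Wb/A:  Wb·A⁻¹ = V·s·A⁻¹ = kg·m²·s⁻²·A⁻²
  (51 s) / (833 kg⁻¹·m⁻²·s³·A²):  [s] / [kg⁻¹·m⁻²·s³·A²] = kg·m²·s⁻²·A⁻²
  (84.7 kg·m³·s⁻³·A⁻²) / (738 m·s^-1):  [kg·m³·s⁻³·A⁻²] / [m·s⁻¹] = kg·m²·s⁻²·A⁻²
  (76.609 s) / (400 1/Ω):  [s] / [kg⁻¹·m⁻²·s³·A²] = kg·m²·s⁻²·A⁻²
The terms do not share a single dimension (kg·m²·s⁻²·A⁻² vs kg·m²·s⁻³·A⁻²).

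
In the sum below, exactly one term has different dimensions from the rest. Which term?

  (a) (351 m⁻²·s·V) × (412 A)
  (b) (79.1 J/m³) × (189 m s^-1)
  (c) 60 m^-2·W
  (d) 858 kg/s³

(a)

Work out the base dimensions of each:
  (a) [kg·s⁻²·A⁻¹] · [A] = kg·s⁻²
  (b) [kg·m⁻¹·s⁻²] · [m·s⁻¹] = kg·s⁻³
  (c) W·m⁻² = J·s⁻¹·m⁻² = kg·s⁻³
  (d) kg·s⁻³
All reduce to kg·s⁻³ except (a), which is kg·s⁻².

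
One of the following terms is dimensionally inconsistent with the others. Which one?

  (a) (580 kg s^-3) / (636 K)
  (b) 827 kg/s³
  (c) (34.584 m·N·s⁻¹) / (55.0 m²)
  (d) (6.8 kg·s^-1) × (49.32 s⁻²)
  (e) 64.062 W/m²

Expand each in SI base units:
  (a) [kg·s⁻³] / [K] = kg·s⁻³·K⁻¹
  (b) kg·s⁻³
  (c) [kg·m²·s⁻³] / [m²] = kg·s⁻³
  (d) [kg·s⁻¹] · [s⁻²] = kg·s⁻³
  (e) W·m⁻² = J·s⁻¹·m⁻² = kg·s⁻³
All reduce to kg·s⁻³ except (a), which is kg·s⁻³·K⁻¹.

(a)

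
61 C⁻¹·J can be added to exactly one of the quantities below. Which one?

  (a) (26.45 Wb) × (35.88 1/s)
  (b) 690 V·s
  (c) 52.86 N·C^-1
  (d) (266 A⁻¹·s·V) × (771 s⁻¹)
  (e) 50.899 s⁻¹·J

Reference: J·C⁻¹ = N·m·(s·A)⁻¹ = kg·m²·s⁻³·A⁻¹.
Each option:
  (a) [kg·m²·s⁻²·A⁻¹] · [s⁻¹] = kg·m²·s⁻³·A⁻¹  ← same
  (b) V·s = J·C⁻¹·s = kg·m²·s⁻²·A⁻¹
  (c) N·C⁻¹ = kg·m·s⁻²·(s·A)⁻¹ = kg·m·s⁻³·A⁻¹
  (d) [kg·m²·s⁻²·A⁻²] · [s⁻¹] = kg·m²·s⁻³·A⁻²
  (e) J·s⁻¹ = N·m·s⁻¹ = kg·m²·s⁻³
Only (a) matches kg·m²·s⁻³·A⁻¹.

(a)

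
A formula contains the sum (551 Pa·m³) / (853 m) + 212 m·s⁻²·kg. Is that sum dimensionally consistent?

Yes

Work out the base dimensions of each:
  (551 Pa·m³) / (853 m):  [kg·m²·s⁻²] / [m] = kg·m·s⁻²
  212 m·s⁻²·kg:  kg·m·s⁻²
Both are kg·m·s⁻², so they have the same dimensions and can be added.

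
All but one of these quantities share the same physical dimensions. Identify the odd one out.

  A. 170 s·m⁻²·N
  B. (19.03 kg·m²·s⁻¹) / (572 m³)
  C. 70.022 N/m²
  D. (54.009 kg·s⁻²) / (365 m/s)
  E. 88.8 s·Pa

Dimensions:
  A. N·s·m⁻² = kg·m·s⁻²·s·m⁻² = kg·m⁻¹·s⁻¹
  B. [kg·m²·s⁻¹] / [m³] = kg·m⁻¹·s⁻¹
  C. N·m⁻² = kg·m·s⁻²·m⁻² = kg·m⁻¹·s⁻²
  D. [kg·s⁻²] / [m·s⁻¹] = kg·m⁻¹·s⁻¹
  E. Pa·s = N·m⁻²·s = kg·m⁻¹·s⁻¹
All reduce to kg·m⁻¹·s⁻¹ except C., which is kg·m⁻¹·s⁻².

C.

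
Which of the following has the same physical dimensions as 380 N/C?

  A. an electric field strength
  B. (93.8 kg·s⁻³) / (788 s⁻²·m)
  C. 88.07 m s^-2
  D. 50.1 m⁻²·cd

Reference: N·C⁻¹ = kg·m·s⁻²·(s·A)⁻¹ = kg·m·s⁻³·A⁻¹.
Each option:
  A. [electric field strength] = kg·m·s⁻³·A⁻¹  ← same
  B. [kg·s⁻³] / [m·s⁻²] = kg·m⁻¹·s⁻¹
  C. m·s⁻²
  D. m⁻²·cd
Only A. matches kg·m·s⁻³·A⁻¹.

A.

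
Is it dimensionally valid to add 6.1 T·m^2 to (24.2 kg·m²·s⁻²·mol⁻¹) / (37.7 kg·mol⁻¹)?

No

In SI base units:
  6.1 T·m^2:  T·m² = Wb·m⁻²·m² = kg·m²·s⁻²·A⁻¹
  (24.2 kg·m²·s⁻²·mol⁻¹) / (37.7 kg·mol⁻¹):  [kg·m²·s⁻²·mol⁻¹] / [kg·mol⁻¹] = m²·s⁻²
kg·m²·s⁻²·A⁻¹ ≠ m²·s⁻², so they cannot be added.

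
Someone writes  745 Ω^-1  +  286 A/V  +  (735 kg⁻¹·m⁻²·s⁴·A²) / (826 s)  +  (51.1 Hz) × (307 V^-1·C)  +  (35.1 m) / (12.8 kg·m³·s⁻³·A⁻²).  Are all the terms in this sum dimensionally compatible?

Dimensions:
  745 Ω^-1:  Ω⁻¹ = (V·A⁻¹)⁻¹ = kg⁻¹·m⁻²·s³·A²
  286 A/V:  A·V⁻¹ = A·(J·C⁻¹)⁻¹ = kg⁻¹·m⁻²·s³·A²
  (735 kg⁻¹·m⁻²·s⁴·A²) / (826 s):  [kg⁻¹·m⁻²·s⁴·A²] / [s] = kg⁻¹·m⁻²·s³·A²
  (51.1 Hz) × (307 V^-1·C):  [s⁻¹] · [kg⁻¹·m⁻²·s⁴·A²] = kg⁻¹·m⁻²·s³·A²
  (35.1 m) / (12.8 kg·m³·s⁻³·A⁻²):  [m] / [kg·m³·s⁻³·A⁻²] = kg⁻¹·m⁻²·s³·A²
Every term reduces to kg⁻¹·m⁻²·s³·A².

Yes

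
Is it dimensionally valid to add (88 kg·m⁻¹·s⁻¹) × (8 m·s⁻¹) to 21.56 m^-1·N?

Expand each in SI base units:
  (88 kg·m⁻¹·s⁻¹) × (8 m·s⁻¹):  [kg·m⁻¹·s⁻¹] · [m·s⁻¹] = kg·s⁻²
  21.56 m^-1·N:  N·m⁻¹ = kg·m·s⁻²·m⁻¹ = kg·s⁻²
Both are kg·s⁻², so they have the same dimensions and can be added.

Yes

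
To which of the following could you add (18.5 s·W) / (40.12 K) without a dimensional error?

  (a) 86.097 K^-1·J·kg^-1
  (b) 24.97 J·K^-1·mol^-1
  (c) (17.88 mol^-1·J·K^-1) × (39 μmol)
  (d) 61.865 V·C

(c)

Reference: [kg·m²·s⁻²] / [K] = kg·m²·s⁻²·K⁻¹.
Each option:
  (a) J·kg⁻¹·K⁻¹ = N·m·kg⁻¹·K⁻¹ = m²·s⁻²·K⁻¹
  (b) J·mol⁻¹·K⁻¹ = N·m·mol⁻¹·K⁻¹ = kg·m²·s⁻²·K⁻¹·mol⁻¹
  (c) [kg·m²·s⁻²·K⁻¹·mol⁻¹] · [mol] = kg·m²·s⁻²·K⁻¹  ← same
  (d) C·V = s·A·J·C⁻¹ = kg·m²·s⁻²
Only (c) matches kg·m²·s⁻²·K⁻¹.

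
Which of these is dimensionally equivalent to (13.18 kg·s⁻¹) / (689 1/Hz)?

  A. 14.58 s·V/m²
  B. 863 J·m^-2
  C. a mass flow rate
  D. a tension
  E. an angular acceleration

B.

Reference: [kg·s⁻¹] / [s] = kg·s⁻².
Each option:
  A. V·s·m⁻² = J·C⁻¹·s·m⁻² = kg·s⁻²·A⁻¹
  B. J·m⁻² = N·m·m⁻² = kg·s⁻²  ← same
  C. [mass flow rate] = kg·s⁻¹
  D. [tension] = kg·m·s⁻²
  E. [angular acceleration] = s⁻²
Only B. matches kg·s⁻².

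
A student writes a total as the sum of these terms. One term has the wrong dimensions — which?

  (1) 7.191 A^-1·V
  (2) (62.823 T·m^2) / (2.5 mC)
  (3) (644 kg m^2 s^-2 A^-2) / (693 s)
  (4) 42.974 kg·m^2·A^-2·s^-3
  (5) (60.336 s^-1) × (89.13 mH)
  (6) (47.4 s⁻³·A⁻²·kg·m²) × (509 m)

(6)

Reduce each to base SI dimensions:
  (1) V·A⁻¹ = J·C⁻¹·A⁻¹ = kg·m²·s⁻³·A⁻²
  (2) [kg·m²·s⁻²·A⁻¹] / [s·A] = kg·m²·s⁻³·A⁻²
  (3) [kg·m²·s⁻²·A⁻²] / [s] = kg·m²·s⁻³·A⁻²
  (4) kg·m²·s⁻³·A⁻²
  (5) [s⁻¹] · [kg·m²·s⁻²·A⁻²] = kg·m²·s⁻³·A⁻²
  (6) [kg·m²·s⁻³·A⁻²] · [m] = kg·m³·s⁻³·A⁻²
All reduce to kg·m²·s⁻³·A⁻² except (6), which is kg·m³·s⁻³·A⁻².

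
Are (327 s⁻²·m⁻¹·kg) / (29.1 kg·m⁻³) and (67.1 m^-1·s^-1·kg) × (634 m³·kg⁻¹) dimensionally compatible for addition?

Reduce each to base SI dimensions:
  (327 s⁻²·m⁻¹·kg) / (29.1 kg·m⁻³):  [kg·m⁻¹·s⁻²] / [kg·m⁻³] = m²·s⁻²
  (67.1 m^-1·s^-1·kg) × (634 m³·kg⁻¹):  [kg·m⁻¹·s⁻¹] · [kg⁻¹·m³] = m²·s⁻¹
m²·s⁻² ≠ m²·s⁻¹, so they cannot be added.

No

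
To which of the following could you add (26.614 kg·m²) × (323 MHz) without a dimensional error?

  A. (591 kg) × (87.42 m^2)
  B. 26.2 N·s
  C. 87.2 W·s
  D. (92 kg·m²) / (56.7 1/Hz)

Reference: [kg·m²] · [s⁻¹] = kg·m²·s⁻¹.
Each option:
  A. [kg] · [m²] = kg·m²
  B. N·s = kg·m·s⁻²·s = kg·m·s⁻¹
  C. W·s = J·s⁻¹·s = kg·m²·s⁻²
  D. [kg·m²] / [s] = kg·m²·s⁻¹  ← same
Only D. matches kg·m²·s⁻¹.

D.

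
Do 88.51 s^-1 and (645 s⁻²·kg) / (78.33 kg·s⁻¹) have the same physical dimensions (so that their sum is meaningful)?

Work out the base dimensions of each:
  88.51 s^-1:  s⁻¹
  (645 s⁻²·kg) / (78.33 kg·s⁻¹):  [kg·s⁻²] / [kg·s⁻¹] = s⁻¹
Both are s⁻¹, so they have the same dimensions and can be added.

Yes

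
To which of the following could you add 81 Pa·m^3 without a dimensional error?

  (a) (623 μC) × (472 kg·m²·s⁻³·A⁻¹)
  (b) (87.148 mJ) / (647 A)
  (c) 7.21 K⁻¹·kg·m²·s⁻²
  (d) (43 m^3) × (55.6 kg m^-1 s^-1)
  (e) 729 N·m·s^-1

Reference: Pa·m³ = N·m⁻²·m³ = kg·m²·s⁻².
Each option:
  (a) [s·A] · [kg·m²·s⁻³·A⁻¹] = kg·m²·s⁻²  ← same
  (b) [kg·m²·s⁻²] / [A] = kg·m²·s⁻²·A⁻¹
  (c) kg·m²·s⁻²·K⁻¹
  (d) [m³] · [kg·m⁻¹·s⁻¹] = kg·m²·s⁻¹
  (e) N·m·s⁻¹ = kg·m·s⁻²·m·s⁻¹ = kg·m²·s⁻³
Only (a) matches kg·m²·s⁻².

(a)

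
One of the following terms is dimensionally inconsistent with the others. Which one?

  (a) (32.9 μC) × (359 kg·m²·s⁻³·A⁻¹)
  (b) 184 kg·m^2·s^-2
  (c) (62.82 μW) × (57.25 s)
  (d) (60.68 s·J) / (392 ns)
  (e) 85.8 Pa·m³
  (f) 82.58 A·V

(f)

Expand each in SI base units:
  (a) [s·A] · [kg·m²·s⁻³·A⁻¹] = kg·m²·s⁻²
  (b) kg·m²·s⁻²
  (c) [kg·m²·s⁻³] · [s] = kg·m²·s⁻²
  (d) [kg·m²·s⁻¹] / [s] = kg·m²·s⁻²
  (e) Pa·m³ = N·m⁻²·m³ = kg·m²·s⁻²
  (f) V·A = J·C⁻¹·A = kg·m²·s⁻³
All reduce to kg·m²·s⁻² except (f), which is kg·m²·s⁻³.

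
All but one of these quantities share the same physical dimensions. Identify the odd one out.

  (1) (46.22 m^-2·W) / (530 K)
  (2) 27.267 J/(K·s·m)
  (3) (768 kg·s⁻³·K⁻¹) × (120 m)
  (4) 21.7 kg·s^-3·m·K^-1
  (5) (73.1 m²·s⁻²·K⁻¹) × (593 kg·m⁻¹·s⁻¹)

(1)

Reduce each to base SI dimensions:
  (1) [kg·s⁻³] / [K] = kg·s⁻³·K⁻¹
  (2) J·s⁻¹·m⁻¹·K⁻¹ = N·m·s⁻¹·m⁻¹·K⁻¹ = kg·m·s⁻³·K⁻¹
  (3) [kg·s⁻³·K⁻¹] · [m] = kg·m·s⁻³·K⁻¹
  (4) kg·m·s⁻³·K⁻¹
  (5) [m²·s⁻²·K⁻¹] · [kg·m⁻¹·s⁻¹] = kg·m·s⁻³·K⁻¹
All reduce to kg·m·s⁻³·K⁻¹ except (1), which is kg·s⁻³·K⁻¹.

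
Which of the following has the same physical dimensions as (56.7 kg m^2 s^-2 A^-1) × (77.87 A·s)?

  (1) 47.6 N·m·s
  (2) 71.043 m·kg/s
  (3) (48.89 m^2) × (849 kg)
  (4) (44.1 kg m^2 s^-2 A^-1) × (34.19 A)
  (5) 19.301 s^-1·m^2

(1)

Reference: [kg·m²·s⁻²·A⁻¹] · [s·A] = kg·m²·s⁻¹.
Each option:
  (1) N·m·s = kg·m·s⁻²·m·s = kg·m²·s⁻¹  ← same
  (2) kg·m·s⁻¹
  (3) [m²] · [kg] = kg·m²
  (4) [kg·m²·s⁻²·A⁻¹] · [A] = kg·m²·s⁻²
  (5) m²·s⁻¹
Only (1) matches kg·m²·s⁻¹.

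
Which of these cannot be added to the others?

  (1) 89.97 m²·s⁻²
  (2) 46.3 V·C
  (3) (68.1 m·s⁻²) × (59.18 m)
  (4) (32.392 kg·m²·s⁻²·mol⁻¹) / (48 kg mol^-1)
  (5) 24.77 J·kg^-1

Expand each in SI base units:
  (1) m²·s⁻²
  (2) C·V = s·A·J·C⁻¹ = kg·m²·s⁻²
  (3) [m·s⁻²] · [m] = m²·s⁻²
  (4) [kg·m²·s⁻²·mol⁻¹] / [kg·mol⁻¹] = m²·s⁻²
  (5) J·kg⁻¹ = N·m·kg⁻¹ = m²·s⁻²
All reduce to m²·s⁻² except (2), which is kg·m²·s⁻².

(2)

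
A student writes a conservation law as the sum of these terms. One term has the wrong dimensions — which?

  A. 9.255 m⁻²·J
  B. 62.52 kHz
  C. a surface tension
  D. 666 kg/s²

B.

Dimensions:
  A. J·m⁻² = N·m·m⁻² = kg·s⁻²
  B. Hz = s⁻¹
  C. [surface tension] = kg·s⁻²
  D. kg·s⁻²
All reduce to kg·s⁻² except B., which is s⁻¹.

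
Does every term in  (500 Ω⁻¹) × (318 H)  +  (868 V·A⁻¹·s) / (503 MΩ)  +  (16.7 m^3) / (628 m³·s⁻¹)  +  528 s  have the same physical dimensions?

Work out the base dimensions of each:
  (500 Ω⁻¹) × (318 H):  [kg⁻¹·m⁻²·s³·A²] · [kg·m²·s⁻²·A⁻²] = s
  (868 V·A⁻¹·s) / (503 MΩ):  [kg·m²·s⁻²·A⁻²] / [kg·m²·s⁻³·A⁻²] = s
  (16.7 m^3) / (628 m³·s⁻¹):  [m³] / [m³·s⁻¹] = s
  528 s:  s
Every term reduces to s.

Yes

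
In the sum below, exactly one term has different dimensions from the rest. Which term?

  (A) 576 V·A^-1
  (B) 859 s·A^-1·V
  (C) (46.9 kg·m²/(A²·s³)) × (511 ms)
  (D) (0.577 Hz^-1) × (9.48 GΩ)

(A)

Expand each in SI base units:
  (A) V·A⁻¹ = J·C⁻¹·A⁻¹ = kg·m²·s⁻³·A⁻²
  (B) V·s·A⁻¹ = J·C⁻¹·s·A⁻¹ = kg·m²·s⁻²·A⁻²
  (C) [kg·m²·s⁻³·A⁻²] · [s] = kg·m²·s⁻²·A⁻²
  (D) [s] · [kg·m²·s⁻³·A⁻²] = kg·m²·s⁻²·A⁻²
All reduce to kg·m²·s⁻²·A⁻² except (A), which is kg·m²·s⁻³·A⁻².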